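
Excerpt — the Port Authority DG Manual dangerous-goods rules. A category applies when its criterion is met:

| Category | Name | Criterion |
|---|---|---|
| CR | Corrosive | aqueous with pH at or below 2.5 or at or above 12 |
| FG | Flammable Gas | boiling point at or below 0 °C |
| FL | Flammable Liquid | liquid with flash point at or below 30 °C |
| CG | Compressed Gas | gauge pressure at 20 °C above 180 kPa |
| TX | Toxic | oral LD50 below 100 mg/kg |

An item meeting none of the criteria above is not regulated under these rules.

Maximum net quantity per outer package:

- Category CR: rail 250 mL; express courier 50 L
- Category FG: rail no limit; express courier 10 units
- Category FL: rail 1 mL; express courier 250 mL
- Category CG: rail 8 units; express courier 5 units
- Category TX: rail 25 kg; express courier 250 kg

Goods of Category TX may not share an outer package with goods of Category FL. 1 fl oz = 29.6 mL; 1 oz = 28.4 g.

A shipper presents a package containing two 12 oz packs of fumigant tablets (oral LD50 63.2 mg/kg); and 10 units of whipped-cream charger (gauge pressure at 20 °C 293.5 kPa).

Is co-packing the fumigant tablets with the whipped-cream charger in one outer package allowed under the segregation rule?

The fumigant tablets have oral LD50 63.2 mg/kg, which is < 100 mg/kg, so they are Category TX (Toxic).
With gauge pressure at 20 °C 293.5 kPa (> 180 kPa), the whipped-cream charger falls in Category CG.
No segregation rule bars Category TX with Category CG.

Yes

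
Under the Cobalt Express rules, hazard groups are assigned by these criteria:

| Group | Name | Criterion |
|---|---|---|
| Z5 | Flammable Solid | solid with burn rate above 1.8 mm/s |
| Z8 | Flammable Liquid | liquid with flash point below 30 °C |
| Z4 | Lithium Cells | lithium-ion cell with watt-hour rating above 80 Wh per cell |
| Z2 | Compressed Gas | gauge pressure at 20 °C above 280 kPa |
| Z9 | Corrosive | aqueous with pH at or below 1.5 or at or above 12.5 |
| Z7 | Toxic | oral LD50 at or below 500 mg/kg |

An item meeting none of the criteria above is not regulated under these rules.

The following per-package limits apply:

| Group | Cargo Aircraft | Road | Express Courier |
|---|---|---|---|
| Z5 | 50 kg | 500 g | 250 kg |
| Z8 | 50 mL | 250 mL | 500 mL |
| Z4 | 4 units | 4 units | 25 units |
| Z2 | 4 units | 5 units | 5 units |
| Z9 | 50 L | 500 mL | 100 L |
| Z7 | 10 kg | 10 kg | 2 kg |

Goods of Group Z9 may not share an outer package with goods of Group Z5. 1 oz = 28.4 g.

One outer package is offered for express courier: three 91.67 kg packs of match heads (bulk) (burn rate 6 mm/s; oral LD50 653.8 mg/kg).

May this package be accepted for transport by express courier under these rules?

With burn rate 6 mm/s (> 1.8 mm/s), the match heads (bulk) fall in Group Z5.
Group Z5 quantity: three 91.67 kg packs = 275.01 kg.
275.01 kg > 250 kg (express courier limit, Group Z5) — over the limit.

No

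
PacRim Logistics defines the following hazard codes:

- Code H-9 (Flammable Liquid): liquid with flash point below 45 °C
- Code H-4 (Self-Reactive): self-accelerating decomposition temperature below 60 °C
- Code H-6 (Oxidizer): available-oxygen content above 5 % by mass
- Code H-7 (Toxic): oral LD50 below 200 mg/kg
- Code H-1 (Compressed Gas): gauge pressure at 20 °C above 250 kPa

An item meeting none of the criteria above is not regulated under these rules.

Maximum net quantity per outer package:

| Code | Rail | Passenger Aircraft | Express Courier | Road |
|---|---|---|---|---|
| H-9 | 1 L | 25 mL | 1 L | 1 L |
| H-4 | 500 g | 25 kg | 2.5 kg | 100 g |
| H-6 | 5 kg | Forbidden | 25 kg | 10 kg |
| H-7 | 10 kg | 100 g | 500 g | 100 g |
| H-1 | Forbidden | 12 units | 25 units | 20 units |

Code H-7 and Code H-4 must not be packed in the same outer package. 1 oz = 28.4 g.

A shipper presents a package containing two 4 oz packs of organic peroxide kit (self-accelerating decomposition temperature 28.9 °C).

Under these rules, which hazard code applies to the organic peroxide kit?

With self-accelerating decomposition temperature 28.9 °C (< 60 °C), the organic peroxide kit falls in Code H-4.

Code H-4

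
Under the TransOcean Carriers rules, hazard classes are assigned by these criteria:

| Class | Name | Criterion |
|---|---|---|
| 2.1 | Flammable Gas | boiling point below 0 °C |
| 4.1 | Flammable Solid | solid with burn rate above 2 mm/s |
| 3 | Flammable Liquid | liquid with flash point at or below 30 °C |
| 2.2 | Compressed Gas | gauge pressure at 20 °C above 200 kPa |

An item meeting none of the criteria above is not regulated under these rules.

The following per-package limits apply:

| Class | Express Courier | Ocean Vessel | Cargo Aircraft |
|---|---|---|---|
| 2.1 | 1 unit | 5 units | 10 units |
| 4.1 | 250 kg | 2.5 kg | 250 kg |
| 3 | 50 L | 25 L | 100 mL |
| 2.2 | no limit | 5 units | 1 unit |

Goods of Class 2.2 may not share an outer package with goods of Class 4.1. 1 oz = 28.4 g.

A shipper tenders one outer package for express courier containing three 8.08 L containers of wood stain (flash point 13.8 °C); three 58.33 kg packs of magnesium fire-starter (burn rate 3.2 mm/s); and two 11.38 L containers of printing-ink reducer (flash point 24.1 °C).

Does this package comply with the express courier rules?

Yes

The wood stain has flash point 13.8 °C, which is ≤ 30 °C, so it is Class 3 (Flammable Liquid).
The magnesium fire-starter has burn rate 3.2 mm/s, which is > 2 mm/s, so it is Class 4.1 (Flammable Solid).
The printing-ink reducer has flash point 24.1 °C, which is ≤ 30 °C, so it is Class 3 (Flammable Liquid).
Total Class 3: (three 8.08 L containers = 24.24 L) + (two 11.38 L containers = 22.76 L) = 47 L.
That is within the Class 3 express courier limit of 50 L.
Class 4.1 quantity: three 58.33 kg packs = 174.99 kg.
174.99 kg is within the express courier limit of 250 kg for Class 4.1.
The segregation rule (Class 2.2 with Class 4.1) does not apply to Class 3 with Class 4.1.
Every hazard class is within its express courier limit and no segregation rule is violated.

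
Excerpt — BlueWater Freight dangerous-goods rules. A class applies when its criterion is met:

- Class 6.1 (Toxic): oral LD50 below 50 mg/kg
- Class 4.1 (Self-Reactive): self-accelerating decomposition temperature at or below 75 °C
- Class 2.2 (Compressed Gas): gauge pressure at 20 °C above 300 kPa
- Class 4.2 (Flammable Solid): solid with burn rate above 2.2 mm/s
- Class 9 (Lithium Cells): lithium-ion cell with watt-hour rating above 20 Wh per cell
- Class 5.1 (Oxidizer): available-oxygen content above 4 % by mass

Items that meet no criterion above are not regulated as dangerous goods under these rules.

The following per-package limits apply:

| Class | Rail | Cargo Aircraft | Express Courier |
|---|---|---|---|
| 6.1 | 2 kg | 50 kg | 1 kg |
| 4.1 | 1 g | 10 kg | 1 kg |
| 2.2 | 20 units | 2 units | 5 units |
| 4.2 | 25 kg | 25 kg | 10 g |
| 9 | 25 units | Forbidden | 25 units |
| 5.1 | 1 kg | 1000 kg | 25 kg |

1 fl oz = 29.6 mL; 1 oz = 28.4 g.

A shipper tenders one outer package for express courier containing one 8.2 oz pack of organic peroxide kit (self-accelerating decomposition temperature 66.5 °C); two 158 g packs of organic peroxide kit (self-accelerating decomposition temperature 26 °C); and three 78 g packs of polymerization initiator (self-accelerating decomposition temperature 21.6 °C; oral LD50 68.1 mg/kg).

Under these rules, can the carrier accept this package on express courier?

Yes

With self-accelerating decomposition temperature 66.5 °C (≤ 75 °C), the organic peroxide kit falls in Class 4.1.
The organic peroxide kit has self-accelerating decomposition temperature 26 °C, which is ≤ 75 °C, so it is Class 4.1 (Self-Reactive).
The polymerization initiator has self-accelerating decomposition temperature 21.6 °C, which is ≤ 75 °C, so it is Class 4.1 (Self-Reactive).
Class 4.1 net quantity: (one 8.2 oz pack = 232.88 g) + (two 158 g packs = 316 g) + (three 78 g packs = 234 g) = 782.88 g.
That is within the Class 4.1 express courier limit of 1 kg.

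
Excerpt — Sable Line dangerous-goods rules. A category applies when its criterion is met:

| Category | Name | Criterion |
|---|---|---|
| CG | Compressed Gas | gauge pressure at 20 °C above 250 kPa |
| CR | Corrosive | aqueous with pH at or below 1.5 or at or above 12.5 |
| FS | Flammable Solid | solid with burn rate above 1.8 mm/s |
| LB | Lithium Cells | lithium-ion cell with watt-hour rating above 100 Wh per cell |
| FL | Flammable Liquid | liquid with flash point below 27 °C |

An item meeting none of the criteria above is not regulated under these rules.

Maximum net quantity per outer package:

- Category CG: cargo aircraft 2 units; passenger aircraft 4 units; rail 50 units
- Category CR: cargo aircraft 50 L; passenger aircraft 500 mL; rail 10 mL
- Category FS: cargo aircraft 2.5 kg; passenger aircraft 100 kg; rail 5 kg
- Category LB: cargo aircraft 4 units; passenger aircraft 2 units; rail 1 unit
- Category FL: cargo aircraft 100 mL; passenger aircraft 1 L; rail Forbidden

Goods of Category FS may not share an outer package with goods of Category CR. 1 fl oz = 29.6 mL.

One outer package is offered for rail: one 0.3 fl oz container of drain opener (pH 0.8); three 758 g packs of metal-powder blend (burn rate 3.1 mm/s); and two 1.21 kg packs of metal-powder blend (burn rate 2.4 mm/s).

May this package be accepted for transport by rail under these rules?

No

pH 0.8 meets the Category CR criterion (Corrosive), so the drain opener is Category CR.
Burn rate 3.1 mm/s meets the Category FS criterion (Flammable Solid), so the metal-powder blend is Category FS.
Metal-powder blend: burn rate 2.4 mm/s > 1.8 mm/s → Category FS (Flammable Solid).
Total Category FS: (three 758 g packs = 2.274 kg) + (two 1.21 kg packs = 2.42 kg) = 4.694 kg.
4.694 kg is within the rail limit of 5 kg for Category FS.
Category CR quantity: one 0.3 fl oz container = 8.88 mL.
That is within the Category CR rail limit of 10 mL.
Category FS and Category CR may not share an outer package.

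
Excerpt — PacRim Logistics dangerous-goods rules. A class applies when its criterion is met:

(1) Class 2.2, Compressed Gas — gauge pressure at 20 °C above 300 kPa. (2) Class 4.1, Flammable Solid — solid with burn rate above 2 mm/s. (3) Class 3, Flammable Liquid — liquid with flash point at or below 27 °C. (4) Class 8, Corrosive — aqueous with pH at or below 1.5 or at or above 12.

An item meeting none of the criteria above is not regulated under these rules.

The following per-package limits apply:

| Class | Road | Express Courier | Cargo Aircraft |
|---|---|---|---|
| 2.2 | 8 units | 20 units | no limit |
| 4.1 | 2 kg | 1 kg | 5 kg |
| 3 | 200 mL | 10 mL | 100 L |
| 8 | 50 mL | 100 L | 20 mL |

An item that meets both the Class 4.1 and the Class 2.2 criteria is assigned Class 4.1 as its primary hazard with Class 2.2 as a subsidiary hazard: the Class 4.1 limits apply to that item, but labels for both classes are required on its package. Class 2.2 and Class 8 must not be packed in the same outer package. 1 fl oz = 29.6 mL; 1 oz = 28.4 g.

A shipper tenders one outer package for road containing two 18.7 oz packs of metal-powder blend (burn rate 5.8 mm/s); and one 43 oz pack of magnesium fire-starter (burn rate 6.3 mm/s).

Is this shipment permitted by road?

Burn rate 5.8 mm/s meets the Class 4.1 criterion (Flammable Solid), so the metal-powder blend is Class 4.1.
The magnesium fire-starter has burn rate 6.3 mm/s, which is > 2 mm/s, so it is Class 4.1 (Flammable Solid).
Class 4.1 net quantity: (two 18.7 oz packs = 1062.16 g) + (one 43 oz pack = 1221.2 g) = 2283.36 g.
2283.36 g > 2 kg (road limit, Class 4.1) — over the limit.

No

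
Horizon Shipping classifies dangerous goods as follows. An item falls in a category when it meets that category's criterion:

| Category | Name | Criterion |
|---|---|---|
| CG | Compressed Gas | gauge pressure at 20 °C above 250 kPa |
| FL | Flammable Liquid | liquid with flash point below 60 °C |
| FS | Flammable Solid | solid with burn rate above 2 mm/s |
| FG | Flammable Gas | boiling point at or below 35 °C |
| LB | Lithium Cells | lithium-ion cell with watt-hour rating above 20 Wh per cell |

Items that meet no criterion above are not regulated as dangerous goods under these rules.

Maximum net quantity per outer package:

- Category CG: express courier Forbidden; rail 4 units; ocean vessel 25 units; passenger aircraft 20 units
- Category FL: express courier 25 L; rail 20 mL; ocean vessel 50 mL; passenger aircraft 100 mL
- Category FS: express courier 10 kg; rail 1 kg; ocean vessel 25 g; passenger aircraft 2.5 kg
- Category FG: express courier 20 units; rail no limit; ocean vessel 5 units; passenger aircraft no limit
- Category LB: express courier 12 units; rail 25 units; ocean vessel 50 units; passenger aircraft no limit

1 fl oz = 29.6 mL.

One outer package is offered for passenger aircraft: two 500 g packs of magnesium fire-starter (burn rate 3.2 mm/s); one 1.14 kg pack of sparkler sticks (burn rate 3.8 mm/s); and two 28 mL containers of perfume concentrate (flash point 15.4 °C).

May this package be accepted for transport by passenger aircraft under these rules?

The magnesium fire-starter has burn rate 3.2 mm/s, which is > 2 mm/s, so it is Category FS (Flammable Solid).
Burn rate 3.8 mm/s meets the Category FS criterion (Flammable Solid), so the sparkler sticks are Category FS.
Perfume concentrate: flash point 15.4 °C < 60 °C → Category FL (Flammable Liquid).
Total Category FS: (two 500 g packs = 1 kg) + 1.14 kg = 2.14 kg.
2.14 kg ≤ 2.5 kg (passenger aircraft limit, Category FS) — within limit.
Category FL quantity: two 28 mL containers = 56 mL.
56 mL ≤ 100 mL (passenger aircraft limit, Category FL) — within limit.
Every hazard category is within its passenger aircraft limit and no segregation rule is violated.

Yes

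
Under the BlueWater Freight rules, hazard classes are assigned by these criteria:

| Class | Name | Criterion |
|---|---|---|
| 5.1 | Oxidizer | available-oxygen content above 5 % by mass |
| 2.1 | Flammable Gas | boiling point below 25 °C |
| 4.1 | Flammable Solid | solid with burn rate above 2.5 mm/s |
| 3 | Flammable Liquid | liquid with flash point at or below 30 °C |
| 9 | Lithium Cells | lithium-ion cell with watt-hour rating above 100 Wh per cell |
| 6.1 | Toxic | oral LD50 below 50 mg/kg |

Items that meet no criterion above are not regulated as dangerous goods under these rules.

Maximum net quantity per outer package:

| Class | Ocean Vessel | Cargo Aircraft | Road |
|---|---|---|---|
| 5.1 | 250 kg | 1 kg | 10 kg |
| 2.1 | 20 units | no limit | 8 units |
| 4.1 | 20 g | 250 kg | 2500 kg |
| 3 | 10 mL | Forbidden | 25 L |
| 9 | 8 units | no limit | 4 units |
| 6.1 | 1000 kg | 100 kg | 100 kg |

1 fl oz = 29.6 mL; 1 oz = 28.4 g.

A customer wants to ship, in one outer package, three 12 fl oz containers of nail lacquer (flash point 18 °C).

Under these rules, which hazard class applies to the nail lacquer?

The nail lacquer has flash point 18 °C, which is ≤ 30 °C, so it is Class 3 (Flammable Liquid).

Class 3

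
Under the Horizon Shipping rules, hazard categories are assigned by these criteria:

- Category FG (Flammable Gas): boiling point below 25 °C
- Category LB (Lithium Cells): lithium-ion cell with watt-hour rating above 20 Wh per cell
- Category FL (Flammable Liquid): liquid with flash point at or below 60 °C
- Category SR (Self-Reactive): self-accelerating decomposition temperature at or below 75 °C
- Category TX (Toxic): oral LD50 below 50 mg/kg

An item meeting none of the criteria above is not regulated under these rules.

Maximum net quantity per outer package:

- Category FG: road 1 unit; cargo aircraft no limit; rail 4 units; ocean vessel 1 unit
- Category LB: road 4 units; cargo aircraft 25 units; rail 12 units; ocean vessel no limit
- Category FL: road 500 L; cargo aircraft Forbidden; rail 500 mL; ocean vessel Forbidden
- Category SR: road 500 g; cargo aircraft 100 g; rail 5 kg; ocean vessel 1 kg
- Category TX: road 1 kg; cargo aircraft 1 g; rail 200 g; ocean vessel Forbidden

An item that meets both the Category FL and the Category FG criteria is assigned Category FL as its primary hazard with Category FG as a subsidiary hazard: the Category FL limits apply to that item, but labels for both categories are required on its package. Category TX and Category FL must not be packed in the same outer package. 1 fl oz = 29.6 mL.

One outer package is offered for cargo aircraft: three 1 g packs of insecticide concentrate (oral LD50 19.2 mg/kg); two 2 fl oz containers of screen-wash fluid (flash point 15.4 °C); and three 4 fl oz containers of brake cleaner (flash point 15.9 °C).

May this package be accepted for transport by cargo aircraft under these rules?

With oral LD50 19.2 mg/kg (< 50 mg/kg), the insecticide concentrate falls in Category TX.
The screen-wash fluid has flash point 15.4 °C, which is ≤ 60 °C, so it is Category FL (Flammable Liquid).
The brake cleaner has flash point 15.9 °C, which is ≤ 60 °C, so it is Category FL (Flammable Liquid).
Category TX quantity: three 1 g packs = 3 g.
That exceeds the Category TX cargo aircraft limit of 1 g.
Category FL net quantity: (two 2 fl oz containers = 118.4 mL) + (three 4 fl oz containers = 355.2 mL) = 473.6 mL.
Category FL is Forbidden by cargo aircraft.
Category TX and Category FL may not share an outer package.

No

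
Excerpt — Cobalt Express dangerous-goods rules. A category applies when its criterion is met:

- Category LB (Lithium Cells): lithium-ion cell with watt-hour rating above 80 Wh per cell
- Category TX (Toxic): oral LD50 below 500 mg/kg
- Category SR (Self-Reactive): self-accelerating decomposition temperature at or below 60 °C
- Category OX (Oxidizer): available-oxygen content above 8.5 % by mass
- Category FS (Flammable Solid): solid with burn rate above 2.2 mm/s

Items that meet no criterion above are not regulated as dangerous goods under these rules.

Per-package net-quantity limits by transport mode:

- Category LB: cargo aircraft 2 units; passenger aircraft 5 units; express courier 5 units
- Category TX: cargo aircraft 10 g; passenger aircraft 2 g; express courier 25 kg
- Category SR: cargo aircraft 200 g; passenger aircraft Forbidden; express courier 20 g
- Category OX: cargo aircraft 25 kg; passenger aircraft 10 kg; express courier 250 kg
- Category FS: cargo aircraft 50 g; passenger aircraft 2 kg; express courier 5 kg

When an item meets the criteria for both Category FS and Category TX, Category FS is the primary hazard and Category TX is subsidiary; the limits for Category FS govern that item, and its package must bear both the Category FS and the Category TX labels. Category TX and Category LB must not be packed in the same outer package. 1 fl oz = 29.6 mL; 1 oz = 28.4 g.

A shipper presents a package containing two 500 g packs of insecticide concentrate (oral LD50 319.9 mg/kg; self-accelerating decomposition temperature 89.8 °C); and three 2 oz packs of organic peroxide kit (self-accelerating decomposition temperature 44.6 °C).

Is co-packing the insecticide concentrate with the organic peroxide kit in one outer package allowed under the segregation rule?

Yes

The insecticide concentrate has oral LD50 319.9 mg/kg, which is < 500 mg/kg, so it is Category TX (Toxic).
Self-accelerating decomposition temperature 44.6 °C meets the Category SR criterion (Self-Reactive), so the organic peroxide kit is Category SR.
No segregation rule bars Category TX with Category SR.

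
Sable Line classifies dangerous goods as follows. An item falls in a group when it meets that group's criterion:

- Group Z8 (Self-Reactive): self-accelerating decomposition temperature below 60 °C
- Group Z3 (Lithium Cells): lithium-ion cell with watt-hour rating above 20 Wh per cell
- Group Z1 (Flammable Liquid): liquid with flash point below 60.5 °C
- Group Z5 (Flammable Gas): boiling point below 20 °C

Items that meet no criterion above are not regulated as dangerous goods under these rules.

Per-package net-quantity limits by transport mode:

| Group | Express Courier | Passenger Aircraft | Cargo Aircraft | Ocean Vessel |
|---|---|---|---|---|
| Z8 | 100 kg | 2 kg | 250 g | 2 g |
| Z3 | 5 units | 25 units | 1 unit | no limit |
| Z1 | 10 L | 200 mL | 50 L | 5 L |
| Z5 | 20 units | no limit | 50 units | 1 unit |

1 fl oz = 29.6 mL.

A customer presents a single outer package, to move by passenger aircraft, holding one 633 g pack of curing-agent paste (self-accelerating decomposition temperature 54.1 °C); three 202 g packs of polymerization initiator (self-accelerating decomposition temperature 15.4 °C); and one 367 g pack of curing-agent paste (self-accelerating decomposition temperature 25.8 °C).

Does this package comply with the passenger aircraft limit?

Yes

With self-accelerating decomposition temperature 54.1 °C (< 60 °C), the curing-agent paste falls in Group Z8.
Self-accelerating decomposition temperature 15.4 °C meets the Group Z8 criterion (Self-Reactive), so the polymerization initiator is Group Z8.
With self-accelerating decomposition temperature 25.8 °C (< 60 °C), the curing-agent paste falls in Group Z8.
Total Group Z8: 633 g + (three 202 g packs = 606 g) + 367 g = 1.606 kg.
1.606 kg ≤ 2 kg (passenger aircraft limit, Group Z8) — within limit.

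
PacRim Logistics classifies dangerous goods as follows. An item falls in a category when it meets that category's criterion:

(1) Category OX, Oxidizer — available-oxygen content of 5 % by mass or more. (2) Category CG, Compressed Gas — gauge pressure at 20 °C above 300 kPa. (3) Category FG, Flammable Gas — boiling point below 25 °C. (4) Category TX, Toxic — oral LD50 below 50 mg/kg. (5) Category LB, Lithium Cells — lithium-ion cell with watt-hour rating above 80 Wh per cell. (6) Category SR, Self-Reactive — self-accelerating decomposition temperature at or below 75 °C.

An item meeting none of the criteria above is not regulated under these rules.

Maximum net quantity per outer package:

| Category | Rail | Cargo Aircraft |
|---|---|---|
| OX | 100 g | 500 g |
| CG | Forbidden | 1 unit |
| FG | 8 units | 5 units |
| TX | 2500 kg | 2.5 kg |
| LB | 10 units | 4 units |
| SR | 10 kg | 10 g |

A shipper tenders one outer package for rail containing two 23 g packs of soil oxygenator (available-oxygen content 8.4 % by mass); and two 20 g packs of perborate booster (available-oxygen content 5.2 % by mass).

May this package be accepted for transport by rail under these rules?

Yes

With available-oxygen content 8.4 % by mass (≥ 5 % by mass), the soil oxygenator falls in Category OX.
Available-oxygen content 5.2 % by mass meets the Category OX criterion (Oxidizer), so the perborate booster is Category OX.
Total Category OX: (two 23 g packs = 46 g) + (two 20 g packs = 40 g) = 86 g.
86 g ≤ 100 g (rail limit, Category OX) — within limit.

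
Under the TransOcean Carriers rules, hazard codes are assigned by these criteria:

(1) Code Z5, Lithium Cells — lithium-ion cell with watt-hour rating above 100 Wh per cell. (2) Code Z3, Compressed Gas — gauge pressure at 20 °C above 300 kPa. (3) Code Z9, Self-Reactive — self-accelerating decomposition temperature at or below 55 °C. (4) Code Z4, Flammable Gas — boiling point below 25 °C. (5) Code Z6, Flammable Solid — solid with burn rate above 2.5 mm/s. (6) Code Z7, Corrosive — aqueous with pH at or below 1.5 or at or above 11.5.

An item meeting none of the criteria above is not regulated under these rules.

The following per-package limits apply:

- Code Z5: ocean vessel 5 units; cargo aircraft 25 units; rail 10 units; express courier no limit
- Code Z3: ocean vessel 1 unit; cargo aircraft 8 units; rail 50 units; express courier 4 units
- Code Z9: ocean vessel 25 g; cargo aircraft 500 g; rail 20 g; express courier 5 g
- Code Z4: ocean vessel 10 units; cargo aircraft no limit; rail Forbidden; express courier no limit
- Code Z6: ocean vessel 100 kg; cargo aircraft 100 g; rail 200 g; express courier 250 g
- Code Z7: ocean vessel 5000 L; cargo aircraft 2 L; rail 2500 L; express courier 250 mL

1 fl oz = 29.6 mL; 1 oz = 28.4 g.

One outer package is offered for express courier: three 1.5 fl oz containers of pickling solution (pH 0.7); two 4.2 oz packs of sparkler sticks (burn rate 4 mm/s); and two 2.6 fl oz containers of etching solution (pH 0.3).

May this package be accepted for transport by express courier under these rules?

pH 0.7 meets the Code Z7 criterion (Corrosive), so the pickling solution is Code Z7.
Sparkler sticks: burn rate 4 mm/s > 2.5 mm/s → Code Z6 (Flammable Solid).
pH 0.3 meets the Code Z7 criterion (Corrosive), so the etching solution is Code Z7.
Code Z6 quantity: two 4.2 oz packs = 238.56 g.
238.56 g ≤ 250 g (express courier limit, Code Z6) — within limit.
Total Code Z7: (three 1.5 fl oz containers = 133.2 mL) + (two 2.6 fl oz containers = 153.92 mL) = 287.12 mL.
That exceeds the Code Z7 express courier limit of 250 mL.

No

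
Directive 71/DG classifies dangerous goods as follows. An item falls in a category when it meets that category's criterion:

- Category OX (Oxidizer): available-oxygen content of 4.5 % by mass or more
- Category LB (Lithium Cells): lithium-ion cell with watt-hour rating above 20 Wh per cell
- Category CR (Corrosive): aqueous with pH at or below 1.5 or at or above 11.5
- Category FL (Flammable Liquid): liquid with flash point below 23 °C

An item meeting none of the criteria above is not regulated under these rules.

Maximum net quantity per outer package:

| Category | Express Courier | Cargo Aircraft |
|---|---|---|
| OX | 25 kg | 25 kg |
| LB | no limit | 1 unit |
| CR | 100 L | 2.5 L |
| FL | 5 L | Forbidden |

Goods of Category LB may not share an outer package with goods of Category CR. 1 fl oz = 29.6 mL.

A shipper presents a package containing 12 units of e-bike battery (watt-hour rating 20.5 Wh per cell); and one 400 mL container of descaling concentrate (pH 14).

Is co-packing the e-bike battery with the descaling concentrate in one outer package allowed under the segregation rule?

With watt-hour rating 20.5 Wh per cell (> 20 Wh per cell), the e-bike battery falls in Category LB.
With pH 14 (≥ 11.5), the descaling concentrate falls in Category CR.
Category LB and Category CR may not share an outer package.

No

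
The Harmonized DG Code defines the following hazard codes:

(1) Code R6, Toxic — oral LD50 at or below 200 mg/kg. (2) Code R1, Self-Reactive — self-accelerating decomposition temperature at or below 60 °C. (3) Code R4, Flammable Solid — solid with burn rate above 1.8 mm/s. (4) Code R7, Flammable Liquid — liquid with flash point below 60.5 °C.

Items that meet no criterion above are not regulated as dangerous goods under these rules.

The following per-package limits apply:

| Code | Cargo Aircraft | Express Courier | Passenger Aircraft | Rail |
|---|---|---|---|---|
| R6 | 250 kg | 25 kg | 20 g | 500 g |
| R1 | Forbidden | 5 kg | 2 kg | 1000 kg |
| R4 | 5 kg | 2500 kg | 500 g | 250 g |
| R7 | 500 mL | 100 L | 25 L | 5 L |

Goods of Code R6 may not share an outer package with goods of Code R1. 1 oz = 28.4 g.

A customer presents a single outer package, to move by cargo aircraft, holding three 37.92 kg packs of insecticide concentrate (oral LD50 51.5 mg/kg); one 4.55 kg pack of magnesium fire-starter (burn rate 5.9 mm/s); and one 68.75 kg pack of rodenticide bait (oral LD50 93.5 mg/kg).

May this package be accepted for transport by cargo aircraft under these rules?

Yes

Oral LD50 51.5 mg/kg meets the Code R6 criterion (Toxic), so the insecticide concentrate is Code R6.
Burn rate 5.9 mm/s meets the Code R4 criterion (Flammable Solid), so the magnesium fire-starter is Code R4.
Rodenticide bait: oral LD50 93.5 mg/kg ≤ 200 mg/kg → Code R6 (Toxic).
Total Code R6: (three 37.92 kg packs = 113.76 kg) + 68.75 kg = 182.51 kg.
182.51 kg is within the cargo aircraft limit of 250 kg for Code R6.
Code R4 quantity: 4.55 kg.
4.55 kg ≤ 5 kg (cargo aircraft limit, Code R4) — within limit.
The segregation rule (Code R6 with Code R1) does not apply to Code R6 with Code R4.
Every hazard code is within its cargo aircraft limit and no segregation rule is violated.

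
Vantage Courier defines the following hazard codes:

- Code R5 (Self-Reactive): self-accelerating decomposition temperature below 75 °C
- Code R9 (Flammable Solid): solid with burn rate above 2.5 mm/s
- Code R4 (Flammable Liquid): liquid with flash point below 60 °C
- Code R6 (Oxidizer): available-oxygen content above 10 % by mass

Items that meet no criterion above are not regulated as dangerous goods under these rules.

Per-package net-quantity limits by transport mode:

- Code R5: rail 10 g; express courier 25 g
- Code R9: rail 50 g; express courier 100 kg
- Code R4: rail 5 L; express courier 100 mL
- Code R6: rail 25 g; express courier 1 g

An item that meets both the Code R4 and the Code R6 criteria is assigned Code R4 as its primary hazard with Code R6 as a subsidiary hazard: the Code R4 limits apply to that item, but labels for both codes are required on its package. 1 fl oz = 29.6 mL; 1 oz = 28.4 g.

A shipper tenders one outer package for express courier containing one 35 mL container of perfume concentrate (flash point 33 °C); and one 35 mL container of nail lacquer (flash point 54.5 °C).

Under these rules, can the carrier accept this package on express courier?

Yes

The perfume concentrate has flash point 33 °C, which is < 60 °C, so it is Code R4 (Flammable Liquid).
Nail lacquer: flash point 54.5 °C < 60 °C → Code R4 (Flammable Liquid).
Total Code R4: 35 mL + 35 mL = 70 mL.
That is within the Code R4 express courier limit of 100 mL.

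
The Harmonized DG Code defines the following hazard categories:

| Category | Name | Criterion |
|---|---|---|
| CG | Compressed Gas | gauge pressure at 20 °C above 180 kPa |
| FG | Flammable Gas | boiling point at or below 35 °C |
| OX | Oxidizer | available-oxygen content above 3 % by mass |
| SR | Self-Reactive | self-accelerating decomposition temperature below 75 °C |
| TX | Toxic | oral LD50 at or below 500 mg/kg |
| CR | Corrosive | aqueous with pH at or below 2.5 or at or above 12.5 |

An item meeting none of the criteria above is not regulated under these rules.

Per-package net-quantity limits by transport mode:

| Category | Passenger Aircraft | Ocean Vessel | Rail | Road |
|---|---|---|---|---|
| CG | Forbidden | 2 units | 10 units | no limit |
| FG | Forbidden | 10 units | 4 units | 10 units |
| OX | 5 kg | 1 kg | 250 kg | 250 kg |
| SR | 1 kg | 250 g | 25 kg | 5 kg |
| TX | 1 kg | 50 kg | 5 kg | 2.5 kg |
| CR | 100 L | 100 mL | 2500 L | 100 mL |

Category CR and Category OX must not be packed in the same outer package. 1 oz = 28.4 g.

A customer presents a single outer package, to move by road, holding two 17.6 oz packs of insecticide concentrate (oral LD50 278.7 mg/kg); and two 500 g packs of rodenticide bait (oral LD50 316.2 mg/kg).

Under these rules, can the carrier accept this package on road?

Yes

Oral LD50 278.7 mg/kg meets the Category TX criterion (Toxic), so the insecticide concentrate is Category TX.
Oral LD50 316.2 mg/kg meets the Category TX criterion (Toxic), so the rodenticide bait is Category TX.
Total Category TX: (two 17.6 oz packs = 999.68 g) + (two 500 g packs = 1 kg) = 1999.68 g.
That is within the Category TX road limit of 2.5 kg.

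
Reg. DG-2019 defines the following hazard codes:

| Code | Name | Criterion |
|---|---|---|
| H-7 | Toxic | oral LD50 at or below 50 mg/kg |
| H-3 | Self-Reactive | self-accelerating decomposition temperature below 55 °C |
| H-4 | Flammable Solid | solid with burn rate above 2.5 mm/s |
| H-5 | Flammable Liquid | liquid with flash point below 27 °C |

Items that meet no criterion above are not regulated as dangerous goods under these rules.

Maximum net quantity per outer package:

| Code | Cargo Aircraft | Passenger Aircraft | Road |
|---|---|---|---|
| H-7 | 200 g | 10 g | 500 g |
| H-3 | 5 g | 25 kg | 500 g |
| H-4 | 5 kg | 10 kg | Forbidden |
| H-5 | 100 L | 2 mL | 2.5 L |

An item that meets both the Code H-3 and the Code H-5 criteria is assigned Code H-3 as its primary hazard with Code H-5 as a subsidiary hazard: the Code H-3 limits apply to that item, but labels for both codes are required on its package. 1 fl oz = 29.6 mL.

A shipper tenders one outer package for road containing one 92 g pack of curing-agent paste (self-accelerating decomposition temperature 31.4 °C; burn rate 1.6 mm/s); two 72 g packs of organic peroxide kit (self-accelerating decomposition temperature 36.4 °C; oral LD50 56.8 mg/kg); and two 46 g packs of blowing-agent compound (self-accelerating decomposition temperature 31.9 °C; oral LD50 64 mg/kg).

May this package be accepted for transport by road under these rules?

Yes

The curing-agent paste has self-accelerating decomposition temperature 31.4 °C, which is < 55 °C, so it is Code H-3 (Self-Reactive).
The organic peroxide kit has self-accelerating decomposition temperature 36.4 °C, which is < 55 °C, so it is Code H-3 (Self-Reactive).
Self-accelerating decomposition temperature 31.9 °C meets the Code H-3 criterion (Self-Reactive), so the blowing-agent compound is Code H-3.
Code H-3 net quantity: 92 g + (two 72 g packs = 144 g) + (two 46 g packs = 92 g) = 328 g.
That is within the Code H-3 road limit of 500 g.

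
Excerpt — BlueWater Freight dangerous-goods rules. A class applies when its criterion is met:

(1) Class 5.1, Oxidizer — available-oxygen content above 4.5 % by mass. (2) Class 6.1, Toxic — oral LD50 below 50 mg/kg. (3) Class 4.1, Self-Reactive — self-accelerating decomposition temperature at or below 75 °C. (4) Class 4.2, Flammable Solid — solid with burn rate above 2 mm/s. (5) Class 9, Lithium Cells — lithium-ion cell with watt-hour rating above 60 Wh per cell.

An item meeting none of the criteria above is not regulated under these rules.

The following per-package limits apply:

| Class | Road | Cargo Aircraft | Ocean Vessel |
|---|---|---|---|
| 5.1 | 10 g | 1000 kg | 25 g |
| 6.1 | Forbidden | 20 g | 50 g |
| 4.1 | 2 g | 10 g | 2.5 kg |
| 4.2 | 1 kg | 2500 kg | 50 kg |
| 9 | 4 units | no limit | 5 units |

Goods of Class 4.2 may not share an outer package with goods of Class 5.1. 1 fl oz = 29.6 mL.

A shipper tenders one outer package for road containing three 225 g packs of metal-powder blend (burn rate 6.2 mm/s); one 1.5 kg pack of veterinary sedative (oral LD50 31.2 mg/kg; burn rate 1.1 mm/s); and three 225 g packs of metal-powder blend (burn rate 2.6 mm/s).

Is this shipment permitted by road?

No

Metal-powder blend: burn rate 6.2 mm/s > 2 mm/s → Class 4.2 (Flammable Solid).
The veterinary sedative has oral LD50 31.2 mg/kg, which is < 50 mg/kg, so it is Class 6.1 (Toxic).
With burn rate 2.6 mm/s (> 2 mm/s), the metal-powder blend falls in Class 4.2.
Class 6.1 quantity: 1.5 kg.
By road, Class 6.1 is Forbidden regardless of quantity.
Total Class 4.2: (three 225 g packs = 675 g) + (three 225 g packs = 675 g) = 1.35 kg.
That exceeds the Class 4.2 road limit of 1 kg.
The segregation rule (Class 4.2 with Class 5.1) does not apply to Class 6.1 with Class 4.2.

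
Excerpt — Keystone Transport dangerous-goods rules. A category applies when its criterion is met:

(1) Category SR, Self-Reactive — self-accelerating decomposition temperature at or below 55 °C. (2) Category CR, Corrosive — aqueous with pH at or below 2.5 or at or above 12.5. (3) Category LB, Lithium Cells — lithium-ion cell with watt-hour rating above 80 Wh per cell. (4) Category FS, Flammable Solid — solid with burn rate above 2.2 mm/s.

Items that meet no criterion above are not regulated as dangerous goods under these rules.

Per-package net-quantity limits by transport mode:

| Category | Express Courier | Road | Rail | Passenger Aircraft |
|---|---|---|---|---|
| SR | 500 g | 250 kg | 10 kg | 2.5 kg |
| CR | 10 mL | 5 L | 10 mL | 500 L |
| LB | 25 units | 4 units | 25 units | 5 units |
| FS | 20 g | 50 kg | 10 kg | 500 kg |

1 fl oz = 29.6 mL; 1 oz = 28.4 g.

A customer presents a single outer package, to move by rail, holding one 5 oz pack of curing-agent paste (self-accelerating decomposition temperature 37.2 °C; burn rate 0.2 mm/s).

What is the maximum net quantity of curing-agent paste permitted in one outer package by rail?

10 kg

Curing-agent paste: self-accelerating decomposition temperature 37.2 °C ≤ 55 °C → Category SR (Self-Reactive).
The rail limit for Category SR is 10 kg.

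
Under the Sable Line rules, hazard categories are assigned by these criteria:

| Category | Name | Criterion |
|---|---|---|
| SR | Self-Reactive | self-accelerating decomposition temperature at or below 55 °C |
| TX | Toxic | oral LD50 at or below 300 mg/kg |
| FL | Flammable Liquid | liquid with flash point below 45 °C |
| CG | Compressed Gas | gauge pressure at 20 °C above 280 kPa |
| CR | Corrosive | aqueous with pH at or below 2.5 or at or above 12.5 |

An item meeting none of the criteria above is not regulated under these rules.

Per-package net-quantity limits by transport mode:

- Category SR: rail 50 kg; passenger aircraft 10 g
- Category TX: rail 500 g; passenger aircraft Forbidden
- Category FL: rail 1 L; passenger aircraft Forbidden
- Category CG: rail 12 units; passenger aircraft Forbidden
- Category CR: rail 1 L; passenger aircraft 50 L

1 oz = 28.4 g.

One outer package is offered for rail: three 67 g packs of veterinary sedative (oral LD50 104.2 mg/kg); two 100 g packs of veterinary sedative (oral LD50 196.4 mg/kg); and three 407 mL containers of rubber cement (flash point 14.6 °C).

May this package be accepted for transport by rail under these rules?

No

Oral LD50 104.2 mg/kg meets the Category TX criterion (Toxic), so the veterinary sedative is Category TX.
With oral LD50 196.4 mg/kg (≤ 300 mg/kg), the veterinary sedative falls in Category TX.
The rubber cement has flash point 14.6 °C, which is < 45 °C, so it is Category FL (Flammable Liquid).
Total Category TX: (three 67 g packs = 201 g) + (two 100 g packs = 200 g) = 401 g.
401 g ≤ 500 g (rail limit, Category TX) — within limit.
Category FL quantity: three 407 mL containers = 1.221 L.
1.221 L > 1 L (rail limit, Category FL) — over the limit.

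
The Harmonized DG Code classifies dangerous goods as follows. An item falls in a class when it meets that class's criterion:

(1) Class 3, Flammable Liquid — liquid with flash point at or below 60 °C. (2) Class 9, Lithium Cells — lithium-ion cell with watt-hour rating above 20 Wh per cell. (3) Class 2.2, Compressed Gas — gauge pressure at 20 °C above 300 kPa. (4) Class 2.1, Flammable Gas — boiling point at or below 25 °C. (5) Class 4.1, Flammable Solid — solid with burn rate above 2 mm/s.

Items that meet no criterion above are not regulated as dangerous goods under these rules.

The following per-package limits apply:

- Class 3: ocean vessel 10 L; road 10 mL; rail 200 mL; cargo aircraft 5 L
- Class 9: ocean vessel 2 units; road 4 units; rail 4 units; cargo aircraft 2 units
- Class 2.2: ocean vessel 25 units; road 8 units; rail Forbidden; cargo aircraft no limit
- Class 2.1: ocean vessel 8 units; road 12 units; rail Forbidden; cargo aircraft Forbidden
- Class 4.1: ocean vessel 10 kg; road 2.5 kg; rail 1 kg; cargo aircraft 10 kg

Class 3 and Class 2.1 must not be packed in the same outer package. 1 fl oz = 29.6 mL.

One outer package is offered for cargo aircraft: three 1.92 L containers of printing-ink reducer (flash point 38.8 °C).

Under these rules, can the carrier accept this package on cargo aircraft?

With flash point 38.8 °C (≤ 60 °C), the printing-ink reducer falls in Class 3.
Class 3 quantity: three 1.92 L containers = 5.76 L.
5.76 L exceeds the cargo aircraft limit of 5 L for Class 3.

No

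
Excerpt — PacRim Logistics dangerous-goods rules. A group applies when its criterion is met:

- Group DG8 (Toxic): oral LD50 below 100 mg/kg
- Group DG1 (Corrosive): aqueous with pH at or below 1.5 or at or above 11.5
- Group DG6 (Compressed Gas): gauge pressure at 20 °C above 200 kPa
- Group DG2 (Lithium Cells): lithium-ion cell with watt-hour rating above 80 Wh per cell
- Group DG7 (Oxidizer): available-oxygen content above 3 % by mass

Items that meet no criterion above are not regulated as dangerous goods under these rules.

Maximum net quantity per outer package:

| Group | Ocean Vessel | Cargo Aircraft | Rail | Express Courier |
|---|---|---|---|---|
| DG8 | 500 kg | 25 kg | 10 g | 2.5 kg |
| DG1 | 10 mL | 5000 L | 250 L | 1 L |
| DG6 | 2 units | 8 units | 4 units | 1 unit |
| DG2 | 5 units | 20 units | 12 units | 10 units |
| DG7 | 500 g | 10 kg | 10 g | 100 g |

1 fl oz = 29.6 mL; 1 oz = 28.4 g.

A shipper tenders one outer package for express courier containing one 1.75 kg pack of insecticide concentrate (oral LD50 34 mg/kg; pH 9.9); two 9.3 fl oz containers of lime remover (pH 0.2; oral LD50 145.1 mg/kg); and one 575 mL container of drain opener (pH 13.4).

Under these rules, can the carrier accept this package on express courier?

No

With oral LD50 34 mg/kg (< 100 mg/kg), the insecticide concentrate falls in Group DG8.
Lime remover: pH 0.2 ≤ 1.5 → Group DG1 (Corrosive).
Drain opener: pH 13.4 ≥ 11.5 → Group DG1 (Corrosive).
Group DG1 net quantity: (two 9.3 fl oz containers = 550.56 mL) + 575 mL = 1125.56 mL.
1125.56 mL > 1 L (express courier limit, Group DG1) — over the limit.
Group DG8 quantity: 1.75 kg.
That is within the Group DG8 express courier limit of 2.5 kg.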